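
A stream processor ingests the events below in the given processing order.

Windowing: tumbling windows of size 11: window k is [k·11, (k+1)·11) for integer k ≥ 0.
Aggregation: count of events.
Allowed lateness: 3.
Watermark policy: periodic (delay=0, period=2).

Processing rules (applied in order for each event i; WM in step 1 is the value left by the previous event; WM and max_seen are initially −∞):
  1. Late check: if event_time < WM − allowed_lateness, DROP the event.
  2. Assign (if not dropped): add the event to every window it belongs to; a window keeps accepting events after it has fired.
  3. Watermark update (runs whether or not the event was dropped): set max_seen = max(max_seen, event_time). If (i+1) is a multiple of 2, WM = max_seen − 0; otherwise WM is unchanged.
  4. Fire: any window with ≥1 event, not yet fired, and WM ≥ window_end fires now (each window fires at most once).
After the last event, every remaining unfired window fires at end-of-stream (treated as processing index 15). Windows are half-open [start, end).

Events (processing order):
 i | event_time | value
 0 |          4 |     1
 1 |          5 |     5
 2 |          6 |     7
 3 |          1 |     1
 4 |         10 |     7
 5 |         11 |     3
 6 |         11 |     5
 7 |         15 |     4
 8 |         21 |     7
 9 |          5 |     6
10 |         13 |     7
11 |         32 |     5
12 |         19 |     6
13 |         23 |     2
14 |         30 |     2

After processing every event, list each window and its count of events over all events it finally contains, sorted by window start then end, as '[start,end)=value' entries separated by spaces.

[0,11)=4 [11,22)=4 [22,33)=2

i=0 t=4 v=1: → [0,11); WM=−∞
i=1 t=5 v=5: → [0,11); WM=5
i=2 t=6 v=7: → [0,11); WM=5
i=3 t=1 v=1: DROP (t<5-3); WM=6
i=4 t=10 v=7: → [0,11); WM=6
i=5 t=11 v=3: → [11,22); WM=11; [0,11) fires=4
i=6 t=11 v=5: → [11,22); WM=11
i=7 t=15 v=4: → [11,22); WM=15
i=8 t=21 v=7: → [11,22); WM=15
i=9 t=5 v=6: DROP (t<15-3); WM=21
i=10 t=13 v=7: DROP (t<21-3); WM=21
i=11 t=32 v=5: → [22,33); WM=32; [11,22) fires=4
i=12 t=19 v=6: DROP (t<32-3); WM=32
i=13 t=23 v=2: DROP (t<32-3); WM=32
i=14 t=30 v=2: → [22,33); WM=32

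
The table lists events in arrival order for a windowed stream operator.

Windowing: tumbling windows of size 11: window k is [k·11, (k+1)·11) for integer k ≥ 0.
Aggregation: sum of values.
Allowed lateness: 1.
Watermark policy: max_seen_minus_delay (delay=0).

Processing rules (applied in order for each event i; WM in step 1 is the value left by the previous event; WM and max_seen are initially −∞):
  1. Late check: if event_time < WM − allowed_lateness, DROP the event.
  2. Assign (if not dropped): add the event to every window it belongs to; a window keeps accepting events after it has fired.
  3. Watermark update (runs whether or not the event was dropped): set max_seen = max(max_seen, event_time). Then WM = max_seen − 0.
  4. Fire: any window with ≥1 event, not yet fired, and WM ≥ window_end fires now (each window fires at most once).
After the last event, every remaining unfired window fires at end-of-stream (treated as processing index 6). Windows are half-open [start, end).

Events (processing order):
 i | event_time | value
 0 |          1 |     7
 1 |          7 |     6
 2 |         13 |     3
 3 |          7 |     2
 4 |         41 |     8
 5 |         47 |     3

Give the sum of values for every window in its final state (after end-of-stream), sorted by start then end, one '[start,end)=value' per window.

[0,11)=13 [11,22)=3 [33,44)=8 [44,55)=3

i=0 t=1 v=7: → [0,11); WM=1
i=1 t=7 v=6: → [0,11); WM=7
i=2 t=13 v=3: → [11,22); WM=13; [0,11) fires=13
i=3 t=7 v=2: DROP (t<13-1); WM=13
i=4 t=41 v=8: → [33,44); WM=41; [11,22) fires=3
i=5 t=47 v=3: → [44,55); WM=47; [33,44) fires=8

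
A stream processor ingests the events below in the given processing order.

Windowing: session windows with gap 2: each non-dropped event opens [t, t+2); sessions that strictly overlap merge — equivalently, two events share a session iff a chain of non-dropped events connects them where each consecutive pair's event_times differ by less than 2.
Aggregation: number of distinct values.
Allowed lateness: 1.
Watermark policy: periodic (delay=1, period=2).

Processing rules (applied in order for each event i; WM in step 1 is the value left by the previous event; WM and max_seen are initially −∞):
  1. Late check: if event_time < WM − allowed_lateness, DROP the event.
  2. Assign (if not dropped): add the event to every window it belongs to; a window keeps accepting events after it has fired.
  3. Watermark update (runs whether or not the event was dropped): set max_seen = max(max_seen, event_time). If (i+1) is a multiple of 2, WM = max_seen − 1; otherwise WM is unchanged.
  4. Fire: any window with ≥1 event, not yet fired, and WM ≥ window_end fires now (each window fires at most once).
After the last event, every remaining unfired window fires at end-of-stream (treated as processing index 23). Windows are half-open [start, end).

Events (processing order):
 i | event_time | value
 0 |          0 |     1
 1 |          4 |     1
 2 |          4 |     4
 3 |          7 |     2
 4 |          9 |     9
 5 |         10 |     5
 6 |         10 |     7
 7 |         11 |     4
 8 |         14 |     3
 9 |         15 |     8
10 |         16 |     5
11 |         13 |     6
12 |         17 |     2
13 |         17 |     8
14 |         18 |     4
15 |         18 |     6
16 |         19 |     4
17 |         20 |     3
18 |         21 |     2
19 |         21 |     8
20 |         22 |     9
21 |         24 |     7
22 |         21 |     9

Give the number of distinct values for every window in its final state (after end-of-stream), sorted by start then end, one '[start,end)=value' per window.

i=0 t=0 v=1: → [0,2); WM=−∞
i=1 t=4 v=1: → [4,6); WM=3
i=2 t=4 v=4: → [4,6); WM=3
i=3 t=7 v=2: → [7,9); WM=6
i=4 t=9 v=9: → [9,11); WM=6
i=5 t=10 v=5: → [9,12); WM=9
i=6 t=10 v=7: → [9,12); WM=9
i=7 t=11 v=4: → [9,13); WM=10
i=8 t=14 v=3: → [14,16); WM=10
i=9 t=15 v=8: → [14,17); WM=14
i=10 t=16 v=5: → [14,18); WM=14
i=11 t=13 v=6: → [13,18); WM=15
i=12 t=17 v=2: → [13,19); WM=15
i=13 t=17 v=8: → [13,19); WM=16
i=14 t=18 v=4: → [13,20); WM=16
i=15 t=18 v=6: → [13,20); WM=17
i=16 t=19 v=4: → [13,21); WM=17
i=17 t=20 v=3: → [13,22); WM=19
i=18 t=21 v=2: → [13,23); WM=19
i=19 t=21 v=8: → [13,23); WM=20
i=20 t=22 v=9: → [13,24); WM=20
i=21 t=24 v=7: → [24,26); WM=23
i=22 t=21 v=9: DROP (t<23-1); WM=23

[0,2)=1 [4,6)=2 [7,9)=1 [9,13)=4 [13,24)=7 [24,26)=1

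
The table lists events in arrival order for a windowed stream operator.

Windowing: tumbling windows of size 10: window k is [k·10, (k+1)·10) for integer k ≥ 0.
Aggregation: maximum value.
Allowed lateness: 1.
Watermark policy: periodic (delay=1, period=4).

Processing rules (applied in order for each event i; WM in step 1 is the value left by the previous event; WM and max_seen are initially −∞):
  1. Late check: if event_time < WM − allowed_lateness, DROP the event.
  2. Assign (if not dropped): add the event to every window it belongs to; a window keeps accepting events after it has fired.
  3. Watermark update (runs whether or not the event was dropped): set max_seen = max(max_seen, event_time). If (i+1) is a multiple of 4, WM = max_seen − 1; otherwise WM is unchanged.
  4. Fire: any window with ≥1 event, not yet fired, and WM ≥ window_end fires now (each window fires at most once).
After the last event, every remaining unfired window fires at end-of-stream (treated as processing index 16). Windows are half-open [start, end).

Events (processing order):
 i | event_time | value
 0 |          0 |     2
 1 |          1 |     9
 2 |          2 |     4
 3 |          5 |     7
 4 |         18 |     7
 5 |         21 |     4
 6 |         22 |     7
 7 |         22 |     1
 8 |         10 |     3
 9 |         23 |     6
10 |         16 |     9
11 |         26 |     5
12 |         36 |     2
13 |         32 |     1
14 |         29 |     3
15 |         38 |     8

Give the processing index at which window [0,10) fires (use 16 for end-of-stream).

i=0 t=0 v=2: → [0,10); WM=−∞
i=1 t=1 v=9: → [0,10); WM=−∞
i=2 t=2 v=4: → [0,10); WM=−∞
i=3 t=5 v=7: → [0,10); WM=4
i=4 t=18 v=7: → [10,20); WM=4
i=5 t=21 v=4: → [20,30); WM=4
i=6 t=22 v=7: → [20,30); WM=4
i=7 t=22 v=1: → [20,30); WM=21; [0,10) fires=9 [10,20) fires=7
i=8 t=10 v=3: DROP (t<21-1); WM=21
i=9 t=23 v=6: → [20,30); WM=21
i=10 t=16 v=9: DROP (t<21-1); WM=21
i=11 t=26 v=5: → [20,30); WM=25
i=12 t=36 v=2: → [30,40); WM=25
i=13 t=32 v=1: → [30,40); WM=25
i=14 t=29 v=3: → [20,30); WM=25
i=15 t=38 v=8: → [30,40); WM=37; [20,30) fires=7

7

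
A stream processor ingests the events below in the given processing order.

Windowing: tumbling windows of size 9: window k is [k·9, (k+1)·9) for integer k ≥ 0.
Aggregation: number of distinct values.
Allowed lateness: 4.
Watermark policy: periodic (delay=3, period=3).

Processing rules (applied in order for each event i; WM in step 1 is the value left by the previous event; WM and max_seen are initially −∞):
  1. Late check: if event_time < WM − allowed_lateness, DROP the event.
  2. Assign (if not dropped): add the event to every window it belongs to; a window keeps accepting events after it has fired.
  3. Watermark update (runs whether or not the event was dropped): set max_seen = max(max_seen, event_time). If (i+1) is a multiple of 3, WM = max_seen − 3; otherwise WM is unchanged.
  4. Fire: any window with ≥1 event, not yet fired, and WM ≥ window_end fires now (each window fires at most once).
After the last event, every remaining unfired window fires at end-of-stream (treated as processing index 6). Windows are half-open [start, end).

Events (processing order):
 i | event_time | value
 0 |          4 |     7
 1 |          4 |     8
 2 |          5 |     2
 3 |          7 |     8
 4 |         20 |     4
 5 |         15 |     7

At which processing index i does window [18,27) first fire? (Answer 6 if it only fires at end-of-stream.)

i=0 t=4 v=7: → [0,9); WM=−∞
i=1 t=4 v=8: → [0,9); WM=−∞
i=2 t=5 v=2: → [0,9); WM=2
i=3 t=7 v=8: → [0,9); WM=2
i=4 t=20 v=4: → [18,27); WM=2
i=5 t=15 v=7: → [9,18); WM=17; [0,9) fires=3

6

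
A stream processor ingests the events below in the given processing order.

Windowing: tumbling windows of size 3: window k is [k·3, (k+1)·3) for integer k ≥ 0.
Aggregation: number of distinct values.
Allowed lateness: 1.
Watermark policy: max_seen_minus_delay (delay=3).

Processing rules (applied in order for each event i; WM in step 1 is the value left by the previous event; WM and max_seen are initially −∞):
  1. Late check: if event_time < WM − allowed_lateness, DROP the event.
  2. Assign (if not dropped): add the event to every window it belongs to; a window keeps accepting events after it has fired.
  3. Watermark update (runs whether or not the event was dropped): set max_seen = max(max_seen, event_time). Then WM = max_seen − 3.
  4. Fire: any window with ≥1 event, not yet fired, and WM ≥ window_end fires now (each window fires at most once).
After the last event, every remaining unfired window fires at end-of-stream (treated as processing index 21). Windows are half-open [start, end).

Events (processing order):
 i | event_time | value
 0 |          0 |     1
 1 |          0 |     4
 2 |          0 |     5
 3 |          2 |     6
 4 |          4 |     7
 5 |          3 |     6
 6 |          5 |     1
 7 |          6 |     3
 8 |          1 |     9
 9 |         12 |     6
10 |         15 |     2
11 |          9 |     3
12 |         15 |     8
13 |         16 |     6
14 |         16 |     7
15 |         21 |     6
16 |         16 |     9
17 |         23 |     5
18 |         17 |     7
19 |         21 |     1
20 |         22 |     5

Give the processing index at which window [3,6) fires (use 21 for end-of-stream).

9

i=0 t=0 v=1: → [0,3); WM=-3
i=1 t=0 v=4: → [0,3); WM=-3
i=2 t=0 v=5: → [0,3); WM=-3
i=3 t=2 v=6: → [0,3); WM=-1
i=4 t=4 v=7: → [3,6); WM=1
i=5 t=3 v=6: → [3,6); WM=1
i=6 t=5 v=1: → [3,6); WM=2
i=7 t=6 v=3: → [6,9); WM=3; [0,3) fires=4
i=8 t=1 v=9: DROP (t<3-1); WM=3
i=9 t=12 v=6: → [12,15); WM=9; [3,6) fires=3 [6,9) fires=1
i=10 t=15 v=2: → [15,18); WM=12
i=11 t=9 v=3: DROP (t<12-1); WM=12
i=12 t=15 v=8: → [15,18); WM=12
i=13 t=16 v=6: → [15,18); WM=13
i=14 t=16 v=7: → [15,18); WM=13
i=15 t=21 v=6: → [21,24); WM=18; [12,15) fires=1 [15,18) fires=4
i=16 t=16 v=9: DROP (t<18-1); WM=18
i=17 t=23 v=5: → [21,24); WM=20
i=18 t=17 v=7: DROP (t<20-1); WM=20
i=19 t=21 v=1: → [21,24); WM=20
i=20 t=22 v=5: → [21,24); WM=20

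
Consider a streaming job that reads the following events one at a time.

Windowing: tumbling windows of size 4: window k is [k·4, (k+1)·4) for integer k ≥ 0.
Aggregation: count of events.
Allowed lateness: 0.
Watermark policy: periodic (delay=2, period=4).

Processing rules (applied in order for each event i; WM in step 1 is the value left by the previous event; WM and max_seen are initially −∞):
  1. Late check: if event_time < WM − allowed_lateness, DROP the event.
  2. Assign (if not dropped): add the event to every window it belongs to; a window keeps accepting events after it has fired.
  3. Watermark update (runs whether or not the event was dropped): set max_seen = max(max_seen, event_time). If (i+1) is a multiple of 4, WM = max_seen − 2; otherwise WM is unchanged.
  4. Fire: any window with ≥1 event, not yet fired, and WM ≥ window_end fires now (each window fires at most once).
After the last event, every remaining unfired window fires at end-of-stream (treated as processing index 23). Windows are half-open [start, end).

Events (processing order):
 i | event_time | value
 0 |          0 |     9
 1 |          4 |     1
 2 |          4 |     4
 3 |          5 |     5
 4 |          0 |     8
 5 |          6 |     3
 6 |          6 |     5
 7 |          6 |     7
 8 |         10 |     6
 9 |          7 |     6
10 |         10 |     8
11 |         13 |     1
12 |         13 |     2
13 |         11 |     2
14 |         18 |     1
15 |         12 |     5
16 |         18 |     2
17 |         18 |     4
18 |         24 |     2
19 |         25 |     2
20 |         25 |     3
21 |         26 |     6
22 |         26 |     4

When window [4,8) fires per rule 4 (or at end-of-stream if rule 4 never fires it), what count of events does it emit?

i=0 t=0 v=9: → [0,4); WM=−∞
i=1 t=4 v=1: → [4,8); WM=−∞
i=2 t=4 v=4: → [4,8); WM=−∞
i=3 t=5 v=5: → [4,8); WM=3
i=4 t=0 v=8: DROP (t<3-0); WM=3
i=5 t=6 v=3: → [4,8); WM=3
i=6 t=6 v=5: → [4,8); WM=3
i=7 t=6 v=7: → [4,8); WM=4; [0,4) fires=1
i=8 t=10 v=6: → [8,12); WM=4
i=9 t=7 v=6: → [4,8); WM=4
i=10 t=10 v=8: → [8,12); WM=4
i=11 t=13 v=1: → [12,16); WM=11; [4,8) fires=7
i=12 t=13 v=2: → [12,16); WM=11
i=13 t=11 v=2: → [8,12); WM=11
i=14 t=18 v=1: → [16,20); WM=11
i=15 t=12 v=5: → [12,16); WM=16; [8,12) fires=3 [12,16) fires=3
i=16 t=18 v=2: → [16,20); WM=16
i=17 t=18 v=4: → [16,20); WM=16
i=18 t=24 v=2: → [24,28); WM=16
i=19 t=25 v=2: → [24,28); WM=23; [16,20) fires=3
i=20 t=25 v=3: → [24,28); WM=23
i=21 t=26 v=6: → [24,28); WM=23
i=22 t=26 v=4: → [24,28); WM=23

7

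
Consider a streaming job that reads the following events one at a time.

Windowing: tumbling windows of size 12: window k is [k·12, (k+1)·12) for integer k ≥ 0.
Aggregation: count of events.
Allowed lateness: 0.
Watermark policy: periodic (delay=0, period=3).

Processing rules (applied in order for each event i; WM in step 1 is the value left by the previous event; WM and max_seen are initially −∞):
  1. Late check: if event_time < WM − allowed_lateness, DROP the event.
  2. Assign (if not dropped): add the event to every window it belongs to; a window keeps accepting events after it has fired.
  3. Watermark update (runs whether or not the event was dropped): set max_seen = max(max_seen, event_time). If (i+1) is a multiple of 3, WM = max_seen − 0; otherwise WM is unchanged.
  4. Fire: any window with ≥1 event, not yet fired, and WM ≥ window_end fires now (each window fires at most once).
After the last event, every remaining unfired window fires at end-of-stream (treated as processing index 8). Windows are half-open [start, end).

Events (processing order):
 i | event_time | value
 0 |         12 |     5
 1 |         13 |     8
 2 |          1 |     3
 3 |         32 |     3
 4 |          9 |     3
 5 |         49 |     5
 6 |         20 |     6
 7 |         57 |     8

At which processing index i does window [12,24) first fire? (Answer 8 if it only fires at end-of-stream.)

5

i=0 t=12 v=5: → [12,24); WM=−∞
i=1 t=13 v=8: → [12,24); WM=−∞
i=2 t=1 v=3: → [0,12); WM=13; [0,12) fires=1
i=3 t=32 v=3: → [24,36); WM=13
i=4 t=9 v=3: DROP (t<13-0); WM=13
i=5 t=49 v=5: → [48,60); WM=49; [12,24) fires=2 [24,36) fires=1
i=6 t=20 v=6: DROP (t<49-0); WM=49
i=7 t=57 v=8: → [48,60); WM=49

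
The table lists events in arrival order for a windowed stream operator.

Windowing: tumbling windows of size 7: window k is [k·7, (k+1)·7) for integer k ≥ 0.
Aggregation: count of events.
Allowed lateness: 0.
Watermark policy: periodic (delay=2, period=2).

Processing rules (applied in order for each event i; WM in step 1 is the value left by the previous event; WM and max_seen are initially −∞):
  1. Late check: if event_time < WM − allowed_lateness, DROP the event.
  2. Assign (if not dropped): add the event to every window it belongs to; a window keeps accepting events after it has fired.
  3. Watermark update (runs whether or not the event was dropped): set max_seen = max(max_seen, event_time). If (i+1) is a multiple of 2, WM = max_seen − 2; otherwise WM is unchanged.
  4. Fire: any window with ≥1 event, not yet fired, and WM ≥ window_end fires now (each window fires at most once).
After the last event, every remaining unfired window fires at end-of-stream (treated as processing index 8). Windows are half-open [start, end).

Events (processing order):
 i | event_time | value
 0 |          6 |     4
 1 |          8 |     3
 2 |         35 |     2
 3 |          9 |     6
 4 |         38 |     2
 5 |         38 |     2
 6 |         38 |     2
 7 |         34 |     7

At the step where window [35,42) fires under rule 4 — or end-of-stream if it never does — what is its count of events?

i=0 t=6 v=4: → [0,7); WM=−∞
i=1 t=8 v=3: → [7,14); WM=6
i=2 t=35 v=2: → [35,42); WM=6
i=3 t=9 v=6: → [7,14); WM=33; [0,7) fires=1 [7,14) fires=2
i=4 t=38 v=2: → [35,42); WM=33
i=5 t=38 v=2: → [35,42); WM=36
i=6 t=38 v=2: → [35,42); WM=36
i=7 t=34 v=7: DROP (t<36-0); WM=36

4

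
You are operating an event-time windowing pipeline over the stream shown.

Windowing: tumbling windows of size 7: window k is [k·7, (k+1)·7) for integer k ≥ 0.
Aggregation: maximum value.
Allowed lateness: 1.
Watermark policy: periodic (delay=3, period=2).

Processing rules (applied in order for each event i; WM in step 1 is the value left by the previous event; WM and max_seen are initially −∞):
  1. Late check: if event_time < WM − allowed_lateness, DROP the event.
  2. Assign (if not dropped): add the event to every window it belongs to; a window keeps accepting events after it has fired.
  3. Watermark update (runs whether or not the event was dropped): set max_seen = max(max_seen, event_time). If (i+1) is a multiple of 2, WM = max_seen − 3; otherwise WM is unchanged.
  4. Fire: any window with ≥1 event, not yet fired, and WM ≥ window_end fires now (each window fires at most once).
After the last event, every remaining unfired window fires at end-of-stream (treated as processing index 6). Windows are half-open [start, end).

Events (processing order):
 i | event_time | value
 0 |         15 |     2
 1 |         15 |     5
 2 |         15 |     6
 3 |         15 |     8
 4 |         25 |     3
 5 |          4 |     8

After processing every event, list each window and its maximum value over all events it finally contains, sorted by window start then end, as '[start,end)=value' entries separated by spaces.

i=0 t=15 v=2: → [14,21); WM=−∞
i=1 t=15 v=5: → [14,21); WM=12
i=2 t=15 v=6: → [14,21); WM=12
i=3 t=15 v=8: → [14,21); WM=12
i=4 t=25 v=3: → [21,28); WM=12
i=5 t=4 v=8: DROP (t<12-1); WM=22; [14,21) fires=8

[14,21)=8 [21,28)=3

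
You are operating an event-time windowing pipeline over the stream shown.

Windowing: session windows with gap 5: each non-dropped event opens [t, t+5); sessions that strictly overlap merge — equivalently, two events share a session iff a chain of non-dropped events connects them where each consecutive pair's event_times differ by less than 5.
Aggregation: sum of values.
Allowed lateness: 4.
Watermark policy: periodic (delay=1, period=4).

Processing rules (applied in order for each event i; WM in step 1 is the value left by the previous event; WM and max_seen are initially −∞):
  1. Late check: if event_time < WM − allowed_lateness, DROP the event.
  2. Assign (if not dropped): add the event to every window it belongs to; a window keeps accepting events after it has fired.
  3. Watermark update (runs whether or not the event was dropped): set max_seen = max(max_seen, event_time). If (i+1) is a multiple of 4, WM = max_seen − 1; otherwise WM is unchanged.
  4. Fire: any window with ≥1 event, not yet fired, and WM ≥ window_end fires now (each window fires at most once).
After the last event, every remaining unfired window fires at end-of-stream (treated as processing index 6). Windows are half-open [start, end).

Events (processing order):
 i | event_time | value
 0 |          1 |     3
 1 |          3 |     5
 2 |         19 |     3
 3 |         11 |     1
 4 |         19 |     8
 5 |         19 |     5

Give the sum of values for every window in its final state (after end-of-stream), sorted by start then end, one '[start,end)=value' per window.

i=0 t=1 v=3: → [1,6); WM=−∞
i=1 t=3 v=5: → [1,8); WM=−∞
i=2 t=19 v=3: → [19,24); WM=−∞
i=3 t=11 v=1: → [11,16); WM=18
i=4 t=19 v=8: → [19,24); WM=18
i=5 t=19 v=5: → [19,24); WM=18

[1,8)=8 [11,16)=1 [19,24)=16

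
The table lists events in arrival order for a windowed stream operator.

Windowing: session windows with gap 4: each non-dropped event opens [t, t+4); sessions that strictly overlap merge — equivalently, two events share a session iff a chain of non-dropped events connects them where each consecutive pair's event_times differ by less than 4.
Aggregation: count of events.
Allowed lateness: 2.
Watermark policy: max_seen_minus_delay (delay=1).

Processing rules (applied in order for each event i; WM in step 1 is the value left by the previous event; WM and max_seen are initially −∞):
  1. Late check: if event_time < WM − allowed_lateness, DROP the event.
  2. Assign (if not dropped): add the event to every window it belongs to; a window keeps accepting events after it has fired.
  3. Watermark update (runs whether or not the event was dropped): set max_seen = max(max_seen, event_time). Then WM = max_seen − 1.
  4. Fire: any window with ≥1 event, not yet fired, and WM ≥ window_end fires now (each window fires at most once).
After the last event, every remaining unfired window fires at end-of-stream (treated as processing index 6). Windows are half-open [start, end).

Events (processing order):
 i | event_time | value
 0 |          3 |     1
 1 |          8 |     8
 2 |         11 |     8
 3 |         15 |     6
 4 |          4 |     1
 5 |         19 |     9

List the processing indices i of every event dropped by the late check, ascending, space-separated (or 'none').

4

i=0 t=3 v=1: → [3,7); WM=2
i=1 t=8 v=8: → [8,12); WM=7
i=2 t=11 v=8: → [8,15); WM=10
i=3 t=15 v=6: → [15,19); WM=14
i=4 t=4 v=1: DROP (t<14-2); WM=14
i=5 t=19 v=9: → [19,23); WM=18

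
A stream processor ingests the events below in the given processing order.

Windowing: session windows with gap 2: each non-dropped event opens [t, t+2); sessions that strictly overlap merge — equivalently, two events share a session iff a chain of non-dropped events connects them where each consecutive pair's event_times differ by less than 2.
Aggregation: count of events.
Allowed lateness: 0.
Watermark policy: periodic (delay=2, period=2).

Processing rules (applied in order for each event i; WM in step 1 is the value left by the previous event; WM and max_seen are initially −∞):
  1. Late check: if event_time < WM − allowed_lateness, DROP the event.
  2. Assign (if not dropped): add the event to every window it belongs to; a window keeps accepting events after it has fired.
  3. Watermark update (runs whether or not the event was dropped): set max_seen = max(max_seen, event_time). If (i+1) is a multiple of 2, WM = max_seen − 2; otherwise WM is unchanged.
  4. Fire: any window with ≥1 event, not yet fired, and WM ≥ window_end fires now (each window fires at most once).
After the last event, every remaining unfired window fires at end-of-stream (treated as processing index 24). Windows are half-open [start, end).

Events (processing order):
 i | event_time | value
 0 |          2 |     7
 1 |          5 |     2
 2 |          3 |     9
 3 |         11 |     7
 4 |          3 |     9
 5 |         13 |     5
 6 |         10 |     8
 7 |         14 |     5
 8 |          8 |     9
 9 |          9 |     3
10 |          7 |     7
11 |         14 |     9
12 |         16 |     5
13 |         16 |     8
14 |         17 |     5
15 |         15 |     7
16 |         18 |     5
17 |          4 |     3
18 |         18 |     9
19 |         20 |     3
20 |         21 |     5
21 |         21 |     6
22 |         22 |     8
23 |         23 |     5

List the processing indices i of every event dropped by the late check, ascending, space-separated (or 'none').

4 6 8 9 10 17

i=0 t=2 v=7: → [2,4); WM=−∞
i=1 t=5 v=2: → [5,7); WM=3
i=2 t=3 v=9: → [2,5); WM=3
i=3 t=11 v=7: → [11,13); WM=9
i=4 t=3 v=9: DROP (t<9-0); WM=9
i=5 t=13 v=5: → [13,15); WM=11
i=6 t=10 v=8: DROP (t<11-0); WM=11
i=7 t=14 v=5: → [13,16); WM=12
i=8 t=8 v=9: DROP (t<12-0); WM=12
i=9 t=9 v=3: DROP (t<12-0); WM=12
i=10 t=7 v=7: DROP (t<12-0); WM=12
i=11 t=14 v=9: → [13,16); WM=12
i=12 t=16 v=5: → [16,18); WM=12
i=13 t=16 v=8: → [16,18); WM=14
i=14 t=17 v=5: → [16,19); WM=14
i=15 t=15 v=7: → [13,19); WM=15
i=16 t=18 v=5: → [13,20); WM=15
i=17 t=4 v=3: DROP (t<15-0); WM=16
i=18 t=18 v=9: → [13,20); WM=16
i=19 t=20 v=3: → [20,22); WM=18
i=20 t=21 v=5: → [20,23); WM=18
i=21 t=21 v=6: → [20,23); WM=19
i=22 t=22 v=8: → [20,24); WM=19
i=23 t=23 v=5: → [20,25); WM=21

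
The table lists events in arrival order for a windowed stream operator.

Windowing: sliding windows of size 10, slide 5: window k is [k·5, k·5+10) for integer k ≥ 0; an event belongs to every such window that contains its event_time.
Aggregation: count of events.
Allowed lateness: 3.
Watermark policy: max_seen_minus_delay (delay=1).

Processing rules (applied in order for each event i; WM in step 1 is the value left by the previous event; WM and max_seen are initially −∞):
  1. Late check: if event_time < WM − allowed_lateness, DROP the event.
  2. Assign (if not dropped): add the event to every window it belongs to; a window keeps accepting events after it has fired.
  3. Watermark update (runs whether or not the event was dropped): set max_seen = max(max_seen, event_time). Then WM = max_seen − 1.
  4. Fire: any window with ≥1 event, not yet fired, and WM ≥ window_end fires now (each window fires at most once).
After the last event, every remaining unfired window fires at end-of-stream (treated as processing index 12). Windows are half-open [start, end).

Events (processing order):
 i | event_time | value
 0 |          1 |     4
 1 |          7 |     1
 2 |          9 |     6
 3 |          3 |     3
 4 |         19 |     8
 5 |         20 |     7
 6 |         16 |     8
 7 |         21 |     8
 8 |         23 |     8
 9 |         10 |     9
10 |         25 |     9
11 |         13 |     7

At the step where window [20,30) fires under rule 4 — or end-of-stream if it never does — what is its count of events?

4

i=0 t=1 v=4: → [0,10); WM=0
i=1 t=7 v=1: → [5,15),[0,10); WM=6
i=2 t=9 v=6: → [5,15),[0,10); WM=8
i=3 t=3 v=3: DROP (t<8-3); WM=8
i=4 t=19 v=8: → [15,25),[10,20); WM=18; [0,10) fires=3 [5,15) fires=2
i=5 t=20 v=7: → [20,30),[15,25); WM=19
i=6 t=16 v=8: → [15,25),[10,20); WM=19
i=7 t=21 v=8: → [20,30),[15,25); WM=20; [10,20) fires=2
i=8 t=23 v=8: → [20,30),[15,25); WM=22
i=9 t=10 v=9: DROP (t<22-3); WM=22
i=10 t=25 v=9: → [25,35),[20,30); WM=24
i=11 t=13 v=7: DROP (t<24-3); WM=24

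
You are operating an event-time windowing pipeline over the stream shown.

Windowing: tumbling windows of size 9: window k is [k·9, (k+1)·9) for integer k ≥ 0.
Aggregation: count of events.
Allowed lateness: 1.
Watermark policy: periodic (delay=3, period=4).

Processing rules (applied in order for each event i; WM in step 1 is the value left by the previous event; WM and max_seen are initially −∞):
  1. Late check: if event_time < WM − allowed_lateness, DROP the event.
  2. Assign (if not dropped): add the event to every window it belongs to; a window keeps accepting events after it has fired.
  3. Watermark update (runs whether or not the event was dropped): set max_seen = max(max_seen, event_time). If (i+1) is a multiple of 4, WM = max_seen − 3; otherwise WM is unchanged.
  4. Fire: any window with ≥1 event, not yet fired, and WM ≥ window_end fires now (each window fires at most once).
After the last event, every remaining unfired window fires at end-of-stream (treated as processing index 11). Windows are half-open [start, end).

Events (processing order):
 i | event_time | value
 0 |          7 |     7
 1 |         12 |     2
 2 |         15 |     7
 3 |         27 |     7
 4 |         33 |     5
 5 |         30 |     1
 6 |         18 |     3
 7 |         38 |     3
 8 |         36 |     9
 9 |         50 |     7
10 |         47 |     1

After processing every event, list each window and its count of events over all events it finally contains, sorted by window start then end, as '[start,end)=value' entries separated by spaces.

[0,9)=1 [9,18)=2 [27,36)=3 [36,45)=2 [45,54)=2

i=0 t=7 v=7: → [0,9); WM=−∞
i=1 t=12 v=2: → [9,18); WM=−∞
i=2 t=15 v=7: → [9,18); WM=−∞
i=3 t=27 v=7: → [27,36); WM=24; [0,9) fires=1 [9,18) fires=2
i=4 t=33 v=5: → [27,36); WM=24
i=5 t=30 v=1: → [27,36); WM=24
i=6 t=18 v=3: DROP (t<24-1); WM=24
i=7 t=38 v=3: → [36,45); WM=35
i=8 t=36 v=9: → [36,45); WM=35
i=9 t=50 v=7: → [45,54); WM=35
i=10 t=47 v=1: → [45,54); WM=35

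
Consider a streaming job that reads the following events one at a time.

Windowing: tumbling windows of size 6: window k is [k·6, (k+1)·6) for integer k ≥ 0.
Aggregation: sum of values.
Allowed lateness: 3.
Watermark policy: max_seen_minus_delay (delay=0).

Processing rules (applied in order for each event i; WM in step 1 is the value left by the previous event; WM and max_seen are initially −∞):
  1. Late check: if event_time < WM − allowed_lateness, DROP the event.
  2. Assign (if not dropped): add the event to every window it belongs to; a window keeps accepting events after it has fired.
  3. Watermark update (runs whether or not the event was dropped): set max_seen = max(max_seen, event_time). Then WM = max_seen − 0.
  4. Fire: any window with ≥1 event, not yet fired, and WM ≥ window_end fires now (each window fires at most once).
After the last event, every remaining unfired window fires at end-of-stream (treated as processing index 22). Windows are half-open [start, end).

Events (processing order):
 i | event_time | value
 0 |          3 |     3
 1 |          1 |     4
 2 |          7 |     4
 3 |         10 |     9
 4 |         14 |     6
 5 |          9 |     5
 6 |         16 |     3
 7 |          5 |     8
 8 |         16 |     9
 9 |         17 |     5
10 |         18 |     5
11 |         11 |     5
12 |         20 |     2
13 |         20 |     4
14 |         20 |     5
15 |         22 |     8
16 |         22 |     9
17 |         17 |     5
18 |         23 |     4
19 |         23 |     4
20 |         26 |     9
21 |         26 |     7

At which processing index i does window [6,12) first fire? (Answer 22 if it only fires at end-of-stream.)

i=0 t=3 v=3: → [0,6); WM=3
i=1 t=1 v=4: → [0,6); WM=3
i=2 t=7 v=4: → [6,12); WM=7; [0,6) fires=7
i=3 t=10 v=9: → [6,12); WM=10
i=4 t=14 v=6: → [12,18); WM=14; [6,12) fires=13
i=5 t=9 v=5: DROP (t<14-3); WM=14
i=6 t=16 v=3: → [12,18); WM=16
i=7 t=5 v=8: DROP (t<16-3); WM=16
i=8 t=16 v=9: → [12,18); WM=16
i=9 t=17 v=5: → [12,18); WM=17
i=10 t=18 v=5: → [18,24); WM=18; [12,18) fires=23
i=11 t=11 v=5: DROP (t<18-3); WM=18
i=12 t=20 v=2: → [18,24); WM=20
i=13 t=20 v=4: → [18,24); WM=20
i=14 t=20 v=5: → [18,24); WM=20
i=15 t=22 v=8: → [18,24); WM=22
i=16 t=22 v=9: → [18,24); WM=22
i=17 t=17 v=5: DROP (t<22-3); WM=22
i=18 t=23 v=4: → [18,24); WM=23
i=19 t=23 v=4: → [18,24); WM=23
i=20 t=26 v=9: → [24,30); WM=26; [18,24) fires=41
i=21 t=26 v=7: → [24,30); WM=26

4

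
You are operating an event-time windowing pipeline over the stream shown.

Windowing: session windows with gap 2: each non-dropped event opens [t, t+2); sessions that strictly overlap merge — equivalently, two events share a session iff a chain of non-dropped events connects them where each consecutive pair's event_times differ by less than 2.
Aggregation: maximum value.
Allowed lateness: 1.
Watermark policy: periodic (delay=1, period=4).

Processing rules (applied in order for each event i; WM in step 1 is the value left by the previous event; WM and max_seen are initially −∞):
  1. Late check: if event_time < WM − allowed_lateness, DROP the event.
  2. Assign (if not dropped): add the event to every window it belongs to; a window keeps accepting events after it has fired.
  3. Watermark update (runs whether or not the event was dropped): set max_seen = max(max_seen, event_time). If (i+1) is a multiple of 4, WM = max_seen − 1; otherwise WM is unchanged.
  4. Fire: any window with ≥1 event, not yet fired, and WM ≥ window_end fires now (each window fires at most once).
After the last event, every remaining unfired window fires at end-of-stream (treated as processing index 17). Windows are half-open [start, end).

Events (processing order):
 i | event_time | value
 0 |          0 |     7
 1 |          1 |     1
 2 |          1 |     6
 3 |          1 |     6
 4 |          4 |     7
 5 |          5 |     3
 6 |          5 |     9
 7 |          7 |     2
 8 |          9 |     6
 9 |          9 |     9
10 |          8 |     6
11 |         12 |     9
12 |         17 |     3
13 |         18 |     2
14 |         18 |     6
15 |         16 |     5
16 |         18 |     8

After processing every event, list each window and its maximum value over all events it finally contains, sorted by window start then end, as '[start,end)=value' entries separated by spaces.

i=0 t=0 v=7: → [0,2); WM=−∞
i=1 t=1 v=1: → [0,3); WM=−∞
i=2 t=1 v=6: → [0,3); WM=−∞
i=3 t=1 v=6: → [0,3); WM=0
i=4 t=4 v=7: → [4,6); WM=0
i=5 t=5 v=3: → [4,7); WM=0
i=6 t=5 v=9: → [4,7); WM=0
i=7 t=7 v=2: → [7,9); WM=6
i=8 t=9 v=6: → [9,11); WM=6
i=9 t=9 v=9: → [9,11); WM=6
i=10 t=8 v=6: → [7,11); WM=6
i=11 t=12 v=9: → [12,14); WM=11
i=12 t=17 v=3: → [17,19); WM=11
i=13 t=18 v=2: → [17,20); WM=11
i=14 t=18 v=6: → [17,20); WM=11
i=15 t=16 v=5: → [16,20); WM=17
i=16 t=18 v=8: → [16,20); WM=17

[0,3)=7 [4,7)=9 [7,11)=9 [12,14)=9 [16,20)=8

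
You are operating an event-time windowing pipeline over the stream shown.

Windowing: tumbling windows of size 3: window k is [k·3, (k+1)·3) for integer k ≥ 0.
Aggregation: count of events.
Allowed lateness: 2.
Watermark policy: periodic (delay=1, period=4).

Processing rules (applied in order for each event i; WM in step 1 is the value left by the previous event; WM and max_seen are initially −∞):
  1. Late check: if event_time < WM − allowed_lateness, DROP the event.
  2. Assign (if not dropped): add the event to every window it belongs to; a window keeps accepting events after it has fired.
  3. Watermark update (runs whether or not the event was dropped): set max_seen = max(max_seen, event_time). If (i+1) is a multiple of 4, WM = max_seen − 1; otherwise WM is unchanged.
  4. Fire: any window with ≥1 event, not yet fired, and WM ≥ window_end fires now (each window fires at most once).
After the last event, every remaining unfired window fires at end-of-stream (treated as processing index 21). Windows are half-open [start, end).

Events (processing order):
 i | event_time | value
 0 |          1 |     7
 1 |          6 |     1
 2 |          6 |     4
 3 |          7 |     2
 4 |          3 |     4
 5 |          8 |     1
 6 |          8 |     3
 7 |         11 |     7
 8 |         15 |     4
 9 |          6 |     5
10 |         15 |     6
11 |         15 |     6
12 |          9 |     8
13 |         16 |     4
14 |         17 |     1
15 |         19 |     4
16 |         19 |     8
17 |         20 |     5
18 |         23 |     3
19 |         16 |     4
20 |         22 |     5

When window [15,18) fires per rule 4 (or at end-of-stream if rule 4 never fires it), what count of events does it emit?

i=0 t=1 v=7: → [0,3); WM=−∞
i=1 t=6 v=1: → [6,9); WM=−∞
i=2 t=6 v=4: → [6,9); WM=−∞
i=3 t=7 v=2: → [6,9); WM=6; [0,3) fires=1
i=4 t=3 v=4: DROP (t<6-2); WM=6
i=5 t=8 v=1: → [6,9); WM=6
i=6 t=8 v=3: → [6,9); WM=6
i=7 t=11 v=7: → [9,12); WM=10; [6,9) fires=5
i=8 t=15 v=4: → [15,18); WM=10
i=9 t=6 v=5: DROP (t<10-2); WM=10
i=10 t=15 v=6: → [15,18); WM=10
i=11 t=15 v=6: → [15,18); WM=14; [9,12) fires=1
i=12 t=9 v=8: DROP (t<14-2); WM=14
i=13 t=16 v=4: → [15,18); WM=14
i=14 t=17 v=1: → [15,18); WM=14
i=15 t=19 v=4: → [18,21); WM=18; [15,18) fires=5
i=16 t=19 v=8: → [18,21); WM=18
i=17 t=20 v=5: → [18,21); WM=18
i=18 t=23 v=3: → [21,24); WM=18
i=19 t=16 v=4: → [15,18); WM=22; [18,21) fires=3
i=20 t=22 v=5: → [21,24); WM=22

5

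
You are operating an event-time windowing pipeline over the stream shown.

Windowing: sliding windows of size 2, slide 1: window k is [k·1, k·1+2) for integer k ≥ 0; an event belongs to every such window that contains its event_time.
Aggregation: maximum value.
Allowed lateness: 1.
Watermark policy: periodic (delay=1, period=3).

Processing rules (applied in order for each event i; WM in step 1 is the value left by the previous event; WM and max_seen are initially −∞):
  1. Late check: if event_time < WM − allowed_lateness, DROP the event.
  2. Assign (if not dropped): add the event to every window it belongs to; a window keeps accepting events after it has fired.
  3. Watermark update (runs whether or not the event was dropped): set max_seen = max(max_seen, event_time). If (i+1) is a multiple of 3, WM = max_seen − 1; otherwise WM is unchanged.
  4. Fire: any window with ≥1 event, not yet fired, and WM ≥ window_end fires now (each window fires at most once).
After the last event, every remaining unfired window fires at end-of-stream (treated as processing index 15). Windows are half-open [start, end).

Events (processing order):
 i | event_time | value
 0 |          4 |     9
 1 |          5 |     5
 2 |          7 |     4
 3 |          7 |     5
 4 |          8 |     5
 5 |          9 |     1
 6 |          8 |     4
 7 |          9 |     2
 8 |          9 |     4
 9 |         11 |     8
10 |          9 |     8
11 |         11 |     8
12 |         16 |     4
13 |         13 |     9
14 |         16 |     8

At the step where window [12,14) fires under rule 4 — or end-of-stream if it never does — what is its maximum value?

9

i=0 t=4 v=9: → [4,6),[3,5); WM=−∞
i=1 t=5 v=5: → [5,7),[4,6); WM=−∞
i=2 t=7 v=4: → [7,9),[6,8); WM=6; [3,5) fires=9 [4,6) fires=9
i=3 t=7 v=5: → [7,9),[6,8); WM=6
i=4 t=8 v=5: → [8,10),[7,9); WM=6
i=5 t=9 v=1: → [9,11),[8,10); WM=8; [5,7) fires=5 [6,8) fires=5
i=6 t=8 v=4: → [8,10),[7,9); WM=8
i=7 t=9 v=2: → [9,11),[8,10); WM=8
i=8 t=9 v=4: → [9,11),[8,10); WM=8
i=9 t=11 v=8: → [11,13),[10,12); WM=8
i=10 t=9 v=8: → [9,11),[8,10); WM=8
i=11 t=11 v=8: → [11,13),[10,12); WM=10; [7,9) fires=5 [8,10) fires=8
i=12 t=16 v=4: → [16,18),[15,17); WM=10
i=13 t=13 v=9: → [13,15),[12,14); WM=10
i=14 t=16 v=8: → [16,18),[15,17); WM=15; [9,11) fires=8 [10,12) fires=8 [11,13) fires=8 [12,14) fires=9 [13,15) fires=9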